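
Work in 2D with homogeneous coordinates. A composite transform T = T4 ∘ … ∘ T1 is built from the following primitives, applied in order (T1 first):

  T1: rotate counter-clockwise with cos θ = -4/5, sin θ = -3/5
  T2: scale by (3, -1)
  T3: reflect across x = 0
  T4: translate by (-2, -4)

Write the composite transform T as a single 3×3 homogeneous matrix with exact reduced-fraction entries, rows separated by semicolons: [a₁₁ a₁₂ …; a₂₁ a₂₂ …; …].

T1 = [-4/5 3/5 0; -3/5 -4/5 0; 0 0 1]
T2·T1 = [-12/5 9/5 0; 3/5 4/5 0; 0 0 1]
T3·…·T1 = [12/5 -9/5 0; 3/5 4/5 0; 0 0 1]
T4·…·T1 = [12/5 -9/5 -2; 3/5 4/5 -4; 0 0 1]

T = [12/5 -9/5 -2; 3/5 4/5 -4; 0 0 1]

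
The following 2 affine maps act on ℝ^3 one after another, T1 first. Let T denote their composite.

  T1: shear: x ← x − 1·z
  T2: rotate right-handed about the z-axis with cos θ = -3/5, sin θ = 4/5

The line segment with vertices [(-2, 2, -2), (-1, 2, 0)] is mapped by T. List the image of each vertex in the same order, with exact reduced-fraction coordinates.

image vertices: (-8/5, -6/5, -2), (-1, -2, 0)

T1 shear: x ← x − 1·z: (-2, 2, -2) → (0, 2, -2); (-1, 2, 0) → (-1, 2, 0)
T2 rotate right-handed about the z-axis with cos θ = -3/5, sin θ = 4/5: (0, 2, -2) → (-8/5, -6/5, -2); (-1, 2, 0) → (-1, -2, 0)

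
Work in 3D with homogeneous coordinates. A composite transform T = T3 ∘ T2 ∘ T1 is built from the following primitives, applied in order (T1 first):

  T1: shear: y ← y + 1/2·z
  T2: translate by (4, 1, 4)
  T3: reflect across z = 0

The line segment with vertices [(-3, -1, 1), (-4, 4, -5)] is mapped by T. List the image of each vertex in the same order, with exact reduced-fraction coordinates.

image vertices: (1, 1/2, -5), (0, 5/2, 1)

T1 shear: y ← y + 1/2·z: (-3, -1, 1) → (-3, -1/2, 1); (-4, 4, -5) → (-4, 3/2, -5)
T2 translate by (4, 1, 4): (-3, -1/2, 1) → (1, 1/2, 5); (-4, 3/2, -5) → (0, 5/2, -1)
T3 reflect across z = 0: (1, 1/2, 5) → (1, 1/2, -5); (0, 5/2, -1) → (0, 5/2, 1)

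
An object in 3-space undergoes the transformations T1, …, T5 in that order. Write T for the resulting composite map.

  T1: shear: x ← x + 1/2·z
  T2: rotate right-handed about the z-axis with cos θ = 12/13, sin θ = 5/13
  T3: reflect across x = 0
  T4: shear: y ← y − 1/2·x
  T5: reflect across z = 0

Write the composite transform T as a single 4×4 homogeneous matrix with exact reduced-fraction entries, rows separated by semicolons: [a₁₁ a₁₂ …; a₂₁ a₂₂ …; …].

T1 = [1 0 1/2 0; 0 1 0 0; 0 0 1 0; 0 0 0 1]
T2·T1 = [12/13 -5/13 6/13 0; 5/13 12/13 5/26 0; 0 0 1 0; 0 0 0 1]
T3·…·T1 = [-12/13 5/13 -6/13 0; 5/13 12/13 5/26 0; 0 0 1 0; 0 0 0 1]
T4·…·T1 = [-12/13 5/13 -6/13 0; 11/13 19/26 11/26 0; 0 0 1 0; 0 0 0 1]
T5·…·T1 = [-12/13 5/13 -6/13 0; 11/13 19/26 11/26 0; 0 0 -1 0; 0 0 0 1]

T = [-12/13 5/13 -6/13 0; 11/13 19/26 11/26 0; 0 0 -1 0; 0 0 0 1]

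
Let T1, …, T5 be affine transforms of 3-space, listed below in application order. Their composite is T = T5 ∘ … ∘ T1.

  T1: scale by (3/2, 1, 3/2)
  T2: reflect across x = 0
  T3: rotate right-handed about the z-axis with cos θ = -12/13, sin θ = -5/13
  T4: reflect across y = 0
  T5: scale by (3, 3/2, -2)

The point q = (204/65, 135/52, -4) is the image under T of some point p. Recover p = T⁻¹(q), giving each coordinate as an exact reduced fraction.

p = (1/5, 2, 4/3)

T1 = [3/2 0 0 0; 0 1 0 0; 0 0 3/2 0; 0 0 0 1]
T2·T1 = [-3/2 0 0 0; 0 1 0 0; 0 0 3/2 0; 0 0 0 1]
T3·…·T1 = [18/13 5/13 0 0; 15/26 -12/13 0 0; 0 0 3/2 0; 0 0 0 1]
T4·…·T1 = [18/13 5/13 0 0; -15/26 12/13 0 0; 0 0 3/2 0; 0 0 0 1]
T5·…·T1 = [54/13 15/13 0 0; -45/52 18/13 0 0; 0 0 -3 0; 0 0 0 1]
det M = -81/4; M⁻¹ = [8/39 -20/117 0 0; 5/39 8/13 0 0; 0 0 -1/3 0; 0 0 0 1]
M⁻¹ · (204/65, 135/52, -4)ᵀ = (1/5, 2, 4/3)ᵀ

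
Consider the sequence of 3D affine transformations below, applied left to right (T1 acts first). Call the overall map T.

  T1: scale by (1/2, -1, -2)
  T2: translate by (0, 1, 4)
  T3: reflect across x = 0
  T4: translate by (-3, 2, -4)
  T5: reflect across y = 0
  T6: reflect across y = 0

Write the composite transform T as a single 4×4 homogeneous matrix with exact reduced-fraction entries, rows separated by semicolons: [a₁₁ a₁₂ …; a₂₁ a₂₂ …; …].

T1 = [1/2 0 0 0; 0 -1 0 0; 0 0 -2 0; 0 0 0 1]
T2·T1 = [1/2 0 0 0; 0 -1 0 1; 0 0 -2 4; 0 0 0 1]
T3·…·T1 = [-1/2 0 0 0; 0 -1 0 1; 0 0 -2 4; 0 0 0 1]
T4·…·T1 = [-1/2 0 0 -3; 0 -1 0 3; 0 0 -2 0; 0 0 0 1]
T5·…·T1 = [-1/2 0 0 -3; 0 1 0 -3; 0 0 -2 0; 0 0 0 1]
T6·…·T1 = [-1/2 0 0 -3; 0 -1 0 3; 0 0 -2 0; 0 0 0 1]

T = [-1/2 0 0 -3; 0 -1 0 3; 0 0 -2 0; 0 0 0 1]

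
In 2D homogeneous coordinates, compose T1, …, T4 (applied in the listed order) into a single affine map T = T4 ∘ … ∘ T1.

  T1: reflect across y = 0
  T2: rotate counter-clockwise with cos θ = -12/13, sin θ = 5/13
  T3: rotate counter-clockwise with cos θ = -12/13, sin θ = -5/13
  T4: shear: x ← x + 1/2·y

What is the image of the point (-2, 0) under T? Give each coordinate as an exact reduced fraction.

T1 reflect across y = 0: (-2, 0) → (-2, 0)
T2 rotate counter-clockwise with cos θ = -12/13, sin θ = 5/13: (-2, 0) → (24/13, -10/13)
T3 rotate counter-clockwise with cos θ = -12/13, sin θ = -5/13: (24/13, -10/13) → (-2, 0)
T4 shear: x ← x + 1/2·y: (-2, 0) → (-2, 0)

T(p) = (-2, 0)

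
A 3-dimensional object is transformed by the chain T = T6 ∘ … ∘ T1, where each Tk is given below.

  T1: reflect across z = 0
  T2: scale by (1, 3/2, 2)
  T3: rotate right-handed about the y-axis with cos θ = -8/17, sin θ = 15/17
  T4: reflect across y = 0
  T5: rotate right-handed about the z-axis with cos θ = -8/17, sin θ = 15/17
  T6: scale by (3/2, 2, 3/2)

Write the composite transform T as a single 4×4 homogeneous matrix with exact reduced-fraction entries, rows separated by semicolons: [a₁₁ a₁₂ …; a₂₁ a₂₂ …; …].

T1 = [1 0 0 0; 0 1 0 0; 0 0 -1 0; 0 0 0 1]
T2·T1 = [1 0 0 0; 0 3/2 0 0; 0 0 -2 0; 0 0 0 1]
T3·…·T1 = [-8/17 0 -30/17 0; 0 3/2 0 0; -15/17 0 16/17 0; 0 0 0 1]
T4·…·T1 = [-8/17 0 -30/17 0; 0 -3/2 0 0; -15/17 0 16/17 0; 0 0 0 1]
T5·…·T1 = [64/289 45/34 240/289 0; -120/289 12/17 -450/289 0; -15/17 0 16/17 0; 0 0 0 1]
T6·…·T1 = [96/289 135/68 360/289 0; -240/289 24/17 -900/289 0; -45/34 0 24/17 0; 0 0 0 1]

T = [96/289 135/68 360/289 0; -240/289 24/17 -900/289 0; -45/34 0 24/17 0; 0 0 0 1]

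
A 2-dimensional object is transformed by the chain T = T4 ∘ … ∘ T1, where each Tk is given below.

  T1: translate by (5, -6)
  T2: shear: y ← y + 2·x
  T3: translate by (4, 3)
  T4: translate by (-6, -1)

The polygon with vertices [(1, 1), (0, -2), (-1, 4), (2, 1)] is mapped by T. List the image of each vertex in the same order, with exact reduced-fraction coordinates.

image vertices: (4, 9), (3, 4), (2, 8), (5, 11)

T1 translate by (5, -6): (1, 1) → (6, -5); (0, -2) → (5, -8); (-1, 4) → (4, -2); (2, 1) → (7, -5)
T2 shear: y ← y + 2·x: (6, -5) → (6, 7); (5, -8) → (5, 2); (4, -2) → (4, 6); (7, -5) → (7, 9)
T3 translate by (4, 3): (6, 7) → (10, 10); (5, 2) → (9, 5); (4, 6) → (8, 9); (7, 9) → (11, 12)
T4 translate by (-6, -1): (10, 10) → (4, 9); (9, 5) → (3, 4); (8, 9) → (2, 8); (11, 12) → (5, 11)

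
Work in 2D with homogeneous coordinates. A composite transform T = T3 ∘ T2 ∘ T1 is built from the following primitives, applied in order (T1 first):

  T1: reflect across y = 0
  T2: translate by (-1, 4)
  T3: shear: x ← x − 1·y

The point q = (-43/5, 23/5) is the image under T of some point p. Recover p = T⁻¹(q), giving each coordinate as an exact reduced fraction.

p = (-3, -3/5)

T1 = [1 0 0; 0 -1 0; 0 0 1]
T2·T1 = [1 0 -1; 0 -1 4; 0 0 1]
T3·…·T1 = [1 1 -5; 0 -1 4; 0 0 1]
det M = -1; M⁻¹ = [1 1 1; 0 -1 4; 0 0 1]
M⁻¹ · (-43/5, 23/5)ᵀ = (-3, -3/5)ᵀ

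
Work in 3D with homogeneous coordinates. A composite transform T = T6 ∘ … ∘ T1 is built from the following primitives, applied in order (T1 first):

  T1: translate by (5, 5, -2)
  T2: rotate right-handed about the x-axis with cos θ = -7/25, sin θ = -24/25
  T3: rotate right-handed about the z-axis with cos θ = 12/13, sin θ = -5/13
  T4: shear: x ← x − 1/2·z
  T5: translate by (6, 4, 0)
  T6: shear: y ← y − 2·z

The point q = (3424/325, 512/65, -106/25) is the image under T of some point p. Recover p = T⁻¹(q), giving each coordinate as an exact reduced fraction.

T1 = [1 0 0 5; 0 1 0 5; 0 0 1 -2; 0 0 0 1]
T2·T1 = [1 0 0 5; 0 -7/25 24/25 -83/25; 0 -24/25 -7/25 -106/25; 0 0 0 1]
T3·…·T1 = [12/13 -7/65 24/65 217/65; -5/13 -84/325 288/325 -1621/325; 0 -24/25 -7/25 -106/25; 0 0 0 1]
T4·…·T1 = [12/13 121/325 331/650 1774/325; -5/13 -84/325 288/325 -1621/325; 0 -24/25 -7/25 -106/25; 0 0 0 1]
T5·…·T1 = [12/13 121/325 331/650 3724/325; -5/13 -84/325 288/325 -321/325; 0 -24/25 -7/25 -106/25; 0 0 0 1]
T6·…·T1 = [12/13 121/325 331/650 3724/325; -5/13 108/65 94/65 487/65; 0 -24/25 -7/25 -106/25; 0 0 0 1]
det M = 1; M⁻¹ = [12/13 -5/13 -4/13 -9; -7/65 -84/325 -199/130 -83/25; 24/65 288/325 109/65 -94/25; 0 0 0 1]
M⁻¹ · (3424/325, 512/65, -106/25)ᵀ = (-1, 0, 0)ᵀ

p = (-1, 0, 0)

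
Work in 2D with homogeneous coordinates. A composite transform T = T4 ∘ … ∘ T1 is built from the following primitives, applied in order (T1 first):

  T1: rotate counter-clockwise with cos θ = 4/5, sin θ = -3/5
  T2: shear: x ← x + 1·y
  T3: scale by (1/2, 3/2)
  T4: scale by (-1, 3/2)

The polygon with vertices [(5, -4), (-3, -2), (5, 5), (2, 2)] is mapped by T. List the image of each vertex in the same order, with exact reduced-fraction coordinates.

image vertices: (23/10, -279/20), (17/10, 9/20), (-4, 9/4), (-8/5, 9/10)

T1 rotate counter-clockwise with cos θ = 4/5, sin θ = -3/5: (5, -4) → (8/5, -31/5); (-3, -2) → (-18/5, 1/5); (5, 5) → (7, 1); (2, 2) → (14/5, 2/5)
T2 shear: x ← x + 1·y: (8/5, -31/5) → (-23/5, -31/5); (-18/5, 1/5) → (-17/5, 1/5); (7, 1) → (8, 1); (14/5, 2/5) → (16/5, 2/5)
T3 scale by (1/2, 3/2): (-23/5, -31/5) → (-23/10, -93/10); (-17/5, 1/5) → (-17/10, 3/10); (8, 1) → (4, 3/2); (16/5, 2/5) → (8/5, 3/5)
T4 scale by (-1, 3/2): (-23/10, -93/10) → (23/10, -279/20); (-17/10, 3/10) → (17/10, 9/20); (4, 3/2) → (-4, 9/4); (8/5, 3/5) → (-8/5, 9/10)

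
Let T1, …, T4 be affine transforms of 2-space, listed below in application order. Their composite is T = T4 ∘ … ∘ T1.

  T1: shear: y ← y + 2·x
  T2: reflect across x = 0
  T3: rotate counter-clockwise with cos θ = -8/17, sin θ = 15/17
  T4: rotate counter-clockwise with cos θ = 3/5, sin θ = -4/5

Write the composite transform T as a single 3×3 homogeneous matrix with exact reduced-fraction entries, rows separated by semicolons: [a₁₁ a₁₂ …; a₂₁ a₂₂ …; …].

T = [-38/17 -77/85 0; -1/17 36/85 0; 0 0 1]

T1 = [1 0 0; 2 1 0; 0 0 1]
T2·T1 = [-1 0 0; 2 1 0; 0 0 1]
T3·…·T1 = [-22/17 -15/17 0; -31/17 -8/17 0; 0 0 1]
T4·…·T1 = [-38/17 -77/85 0; -1/17 36/85 0; 0 0 1]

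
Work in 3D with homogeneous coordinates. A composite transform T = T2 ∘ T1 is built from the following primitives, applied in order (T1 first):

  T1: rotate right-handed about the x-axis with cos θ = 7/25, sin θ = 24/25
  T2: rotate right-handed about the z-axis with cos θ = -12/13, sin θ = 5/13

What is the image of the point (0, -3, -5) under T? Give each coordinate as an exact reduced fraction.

T(p) = (-99/65, -1188/325, -107/25)

T1 rotate right-handed about the x-axis with cos θ = 7/25, sin θ = 24/25: (0, -3, -5) → (0, 99/25, -107/25)
T2 rotate right-handed about the z-axis with cos θ = -12/13, sin θ = 5/13: (0, 99/25, -107/25) → (-99/65, -1188/325, -107/25)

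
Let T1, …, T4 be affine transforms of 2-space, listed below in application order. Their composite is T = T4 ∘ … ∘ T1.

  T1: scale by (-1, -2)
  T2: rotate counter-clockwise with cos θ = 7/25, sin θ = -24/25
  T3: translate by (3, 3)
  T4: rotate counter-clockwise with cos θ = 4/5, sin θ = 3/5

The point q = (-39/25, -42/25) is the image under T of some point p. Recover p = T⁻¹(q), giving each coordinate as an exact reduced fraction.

T1 = [-1 0 0; 0 -2 0; 0 0 1]
T2·T1 = [-7/25 -48/25 0; 24/25 -14/25 0; 0 0 1]
T3·…·T1 = [-7/25 -48/25 3; 24/25 -14/25 3; 0 0 1]
T4·…·T1 = [-4/5 -6/5 3/5; 3/5 -8/5 21/5; 0 0 1]
det M = 2; M⁻¹ = [-4/5 3/5 -51/25; -3/10 -2/5 93/50; 0 0 1]
M⁻¹ · (-39/25, -42/25)ᵀ = (-9/5, 3)ᵀ

p = (-9/5, 3)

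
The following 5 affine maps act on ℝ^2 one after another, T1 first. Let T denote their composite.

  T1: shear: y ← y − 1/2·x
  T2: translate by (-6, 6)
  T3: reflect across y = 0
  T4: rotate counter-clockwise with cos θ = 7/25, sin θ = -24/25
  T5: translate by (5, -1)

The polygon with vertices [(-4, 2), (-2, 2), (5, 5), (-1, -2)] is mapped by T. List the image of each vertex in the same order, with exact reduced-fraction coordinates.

image vertices: (-37/5, 29/5), (-147/25, 104/25), (-86/25, -121/50), (-32/25, 223/50)

T1 shear: y ← y − 1/2·x: (-4, 2) → (-4, 4); (-2, 2) → (-2, 3); (5, 5) → (5, 5/2); (-1, -2) → (-1, -3/2)
T2 translate by (-6, 6): (-4, 4) → (-10, 10); (-2, 3) → (-8, 9); (5, 5/2) → (-1, 17/2); (-1, -3/2) → (-7, 9/2)
T3 reflect across y = 0: (-10, 10) → (-10, -10); (-8, 9) → (-8, -9); (-1, 17/2) → (-1, -17/2); (-7, 9/2) → (-7, -9/2)
T4 rotate counter-clockwise with cos θ = 7/25, sin θ = -24/25: (-10, -10) → (-62/5, 34/5); (-8, -9) → (-272/25, 129/25); (-1, -17/2) → (-211/25, -71/50); (-7, -9/2) → (-157/25, 273/50)
T5 translate by (5, -1): (-62/5, 34/5) → (-37/5, 29/5); (-272/25, 129/25) → (-147/25, 104/25); (-211/25, -71/50) → (-86/25, -121/50); (-157/25, 273/50) → (-32/25, 223/50)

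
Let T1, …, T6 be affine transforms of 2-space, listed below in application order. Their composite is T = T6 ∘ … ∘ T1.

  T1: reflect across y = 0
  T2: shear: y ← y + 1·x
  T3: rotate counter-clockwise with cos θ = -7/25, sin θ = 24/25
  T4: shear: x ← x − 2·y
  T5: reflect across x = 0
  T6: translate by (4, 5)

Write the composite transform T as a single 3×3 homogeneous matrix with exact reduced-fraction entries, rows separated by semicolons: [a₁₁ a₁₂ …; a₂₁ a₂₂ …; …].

T = [13/5 -2/5 4; 17/25 7/25 5; 0 0 1]

T1 = [1 0 0; 0 -1 0; 0 0 1]
T2·T1 = [1 0 0; 1 -1 0; 0 0 1]
T3·…·T1 = [-31/25 24/25 0; 17/25 7/25 0; 0 0 1]
T4·…·T1 = [-13/5 2/5 0; 17/25 7/25 0; 0 0 1]
T5·…·T1 = [13/5 -2/5 0; 17/25 7/25 0; 0 0 1]
T6·…·T1 = [13/5 -2/5 4; 17/25 7/25 5; 0 0 1]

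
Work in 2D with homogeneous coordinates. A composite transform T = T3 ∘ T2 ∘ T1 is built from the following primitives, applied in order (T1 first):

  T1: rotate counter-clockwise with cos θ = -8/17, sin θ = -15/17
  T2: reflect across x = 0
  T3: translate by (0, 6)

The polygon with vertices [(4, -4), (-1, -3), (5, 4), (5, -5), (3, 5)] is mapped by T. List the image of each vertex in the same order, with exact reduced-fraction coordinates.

image vertices: (92/17, 74/17), (37/17, 141/17), (-20/17, -5/17), (115/17, 67/17), (-3, 1)

T1 rotate counter-clockwise with cos θ = -8/17, sin θ = -15/17: (4, -4) → (-92/17, -28/17); (-1, -3) → (-37/17, 39/17); (5, 4) → (20/17, -107/17); (5, -5) → (-115/17, -35/17); (3, 5) → (3, -5)
T2 reflect across x = 0: (-92/17, -28/17) → (92/17, -28/17); (-37/17, 39/17) → (37/17, 39/17); (20/17, -107/17) → (-20/17, -107/17); (-115/17, -35/17) → (115/17, -35/17); (3, -5) → (-3, -5)
T3 translate by (0, 6): (92/17, -28/17) → (92/17, 74/17); (37/17, 39/17) → (37/17, 141/17); (-20/17, -107/17) → (-20/17, -5/17); (115/17, -35/17) → (115/17, 67/17); (-3, -5) → (-3, 1)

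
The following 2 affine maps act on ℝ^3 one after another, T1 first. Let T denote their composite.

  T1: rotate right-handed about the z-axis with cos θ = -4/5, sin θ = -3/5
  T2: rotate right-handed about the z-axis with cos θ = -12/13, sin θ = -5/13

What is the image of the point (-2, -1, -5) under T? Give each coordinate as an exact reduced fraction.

T1 rotate right-handed about the z-axis with cos θ = -4/5, sin θ = -3/5: (-2, -1, -5) → (1, 2, -5)
T2 rotate right-handed about the z-axis with cos θ = -12/13, sin θ = -5/13: (1, 2, -5) → (-2/13, -29/13, -5)

T(p) = (-2/13, -29/13, -5)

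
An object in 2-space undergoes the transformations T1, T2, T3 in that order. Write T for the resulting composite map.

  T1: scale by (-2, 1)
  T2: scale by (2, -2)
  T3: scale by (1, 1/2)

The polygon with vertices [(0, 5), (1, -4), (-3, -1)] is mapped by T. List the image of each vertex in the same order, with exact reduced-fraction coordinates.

image vertices: (0, -5), (-4, 4), (12, 1)

T1 scale by (-2, 1): (0, 5) → (0, 5); (1, -4) → (-2, -4); (-3, -1) → (6, -1)
T2 scale by (2, -2): (0, 5) → (0, -10); (-2, -4) → (-4, 8); (6, -1) → (12, 2)
T3 scale by (1, 1/2): (0, -10) → (0, -5); (-4, 8) → (-4, 4); (12, 2) → (12, 1)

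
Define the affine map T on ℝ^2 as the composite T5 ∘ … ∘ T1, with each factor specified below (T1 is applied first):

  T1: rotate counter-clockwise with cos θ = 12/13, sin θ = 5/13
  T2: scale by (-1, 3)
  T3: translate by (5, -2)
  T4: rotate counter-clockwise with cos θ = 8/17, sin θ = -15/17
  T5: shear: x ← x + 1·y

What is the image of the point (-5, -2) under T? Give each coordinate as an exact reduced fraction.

T1 rotate counter-clockwise with cos θ = 12/13, sin θ = 5/13: (-5, -2) → (-50/13, -49/13)
T2 scale by (-1, 3): (-50/13, -49/13) → (50/13, -147/13)
T3 translate by (5, -2): (50/13, -147/13) → (115/13, -173/13)
T4 rotate counter-clockwise with cos θ = 8/17, sin θ = -15/17: (115/13, -173/13) → (-1675/221, -3109/221)
T5 shear: x ← x + 1·y: (-1675/221, -3109/221) → (-368/17, -3109/221)

T(p) = (-368/17, -3109/221)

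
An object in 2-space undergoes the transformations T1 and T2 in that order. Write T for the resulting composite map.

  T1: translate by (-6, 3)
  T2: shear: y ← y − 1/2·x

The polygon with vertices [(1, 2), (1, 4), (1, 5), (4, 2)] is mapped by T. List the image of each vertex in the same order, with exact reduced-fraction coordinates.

image vertices: (-5, 15/2), (-5, 19/2), (-5, 21/2), (-2, 6)

T1 translate by (-6, 3): (1, 2) → (-5, 5); (1, 4) → (-5, 7); (1, 5) → (-5, 8); (4, 2) → (-2, 5)
T2 shear: y ← y − 1/2·x: (-5, 5) → (-5, 15/2); (-5, 7) → (-5, 19/2); (-5, 8) → (-5, 21/2); (-2, 5) → (-2, 6)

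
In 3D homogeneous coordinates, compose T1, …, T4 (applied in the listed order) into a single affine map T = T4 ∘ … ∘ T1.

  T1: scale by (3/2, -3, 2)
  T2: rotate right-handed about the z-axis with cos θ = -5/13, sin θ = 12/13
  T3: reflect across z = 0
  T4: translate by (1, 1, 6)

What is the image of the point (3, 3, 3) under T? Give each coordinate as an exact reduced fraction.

T(p) = (197/26, 112/13, 0)

T1 scale by (3/2, -3, 2): (3, 3, 3) → (9/2, -9, 6)
T2 rotate right-handed about the z-axis with cos θ = -5/13, sin θ = 12/13: (9/2, -9, 6) → (171/26, 99/13, 6)
T3 reflect across z = 0: (171/26, 99/13, 6) → (171/26, 99/13, -6)
T4 translate by (1, 1, 6): (171/26, 99/13, -6) → (197/26, 112/13, 0)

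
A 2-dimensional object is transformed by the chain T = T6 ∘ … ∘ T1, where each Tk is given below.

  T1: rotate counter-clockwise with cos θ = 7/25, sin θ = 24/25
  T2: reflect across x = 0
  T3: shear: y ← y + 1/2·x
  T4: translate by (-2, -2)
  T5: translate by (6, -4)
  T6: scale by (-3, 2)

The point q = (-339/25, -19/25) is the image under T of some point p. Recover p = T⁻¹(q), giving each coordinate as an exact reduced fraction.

T1 = [7/25 -24/25 0; 24/25 7/25 0; 0 0 1]
T2·T1 = [-7/25 24/25 0; 24/25 7/25 0; 0 0 1]
T3·…·T1 = [-7/25 24/25 0; 41/50 19/25 0; 0 0 1]
T4·…·T1 = [-7/25 24/25 -2; 41/50 19/25 -2; 0 0 1]
T5·…·T1 = [-7/25 24/25 4; 41/50 19/25 -6; 0 0 1]
T6·…·T1 = [21/25 -72/25 -12; 41/25 38/25 -12; 0 0 1]
det M = 6; M⁻¹ = [19/75 12/25 44/5; -41/150 7/50 -8/5; 0 0 1]
M⁻¹ · (-339/25, -19/25)ᵀ = (5, 2)ᵀ

p = (5, 2)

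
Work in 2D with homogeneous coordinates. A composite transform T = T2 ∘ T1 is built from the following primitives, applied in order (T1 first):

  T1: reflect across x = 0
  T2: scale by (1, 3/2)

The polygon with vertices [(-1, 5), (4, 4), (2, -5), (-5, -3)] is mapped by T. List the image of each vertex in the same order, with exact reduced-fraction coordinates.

image vertices: (1, 15/2), (-4, 6), (-2, -15/2), (5, -9/2)

T1 reflect across x = 0: (-1, 5) → (1, 5); (4, 4) → (-4, 4); (2, -5) → (-2, -5); (-5, -3) → (5, -3)
T2 scale by (1, 3/2): (1, 5) → (1, 15/2); (-4, 4) → (-4, 6); (-2, -5) → (-2, -15/2); (5, -3) → (5, -9/2)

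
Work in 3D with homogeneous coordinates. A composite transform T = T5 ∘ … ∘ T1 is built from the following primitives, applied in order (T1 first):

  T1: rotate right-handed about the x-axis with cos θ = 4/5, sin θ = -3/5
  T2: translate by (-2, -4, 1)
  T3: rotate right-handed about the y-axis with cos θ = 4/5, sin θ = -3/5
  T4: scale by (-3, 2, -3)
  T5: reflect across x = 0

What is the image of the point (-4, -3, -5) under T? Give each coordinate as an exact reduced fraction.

T1 rotate right-handed about the x-axis with cos θ = 4/5, sin θ = -3/5: (-4, -3, -5) → (-4, -27/5, -11/5)
T2 translate by (-2, -4, 1): (-4, -27/5, -11/5) → (-6, -47/5, -6/5)
T3 rotate right-handed about the y-axis with cos θ = 4/5, sin θ = -3/5: (-6, -47/5, -6/5) → (-102/25, -47/5, -114/25)
T4 scale by (-3, 2, -3): (-102/25, -47/5, -114/25) → (306/25, -94/5, 342/25)
T5 reflect across x = 0: (306/25, -94/5, 342/25) → (-306/25, -94/5, 342/25)

T(p) = (-306/25, -94/5, 342/25)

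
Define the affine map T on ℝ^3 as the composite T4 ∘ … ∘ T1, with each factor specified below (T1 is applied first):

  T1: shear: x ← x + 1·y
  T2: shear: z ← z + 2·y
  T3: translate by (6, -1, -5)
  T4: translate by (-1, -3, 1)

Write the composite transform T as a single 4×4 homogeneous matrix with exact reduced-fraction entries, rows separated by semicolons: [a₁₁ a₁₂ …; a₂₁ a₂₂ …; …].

T = [1 1 0 5; 0 1 0 -4; 0 2 1 -4; 0 0 0 1]

T1 = [1 1 0 0; 0 1 0 0; 0 0 1 0; 0 0 0 1]
T2·T1 = [1 1 0 0; 0 1 0 0; 0 2 1 0; 0 0 0 1]
T3·…·T1 = [1 1 0 6; 0 1 0 -1; 0 2 1 -5; 0 0 0 1]
T4·…·T1 = [1 1 0 5; 0 1 0 -4; 0 2 1 -4; 0 0 0 1]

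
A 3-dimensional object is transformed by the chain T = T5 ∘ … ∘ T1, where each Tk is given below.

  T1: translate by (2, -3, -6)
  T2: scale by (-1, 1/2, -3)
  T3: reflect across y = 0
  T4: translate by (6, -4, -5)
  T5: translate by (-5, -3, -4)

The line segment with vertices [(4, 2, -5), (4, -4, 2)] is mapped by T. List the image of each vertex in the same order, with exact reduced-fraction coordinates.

T1 translate by (2, -3, -6): (4, 2, -5) → (6, -1, -11); (4, -4, 2) → (6, -7, -4)
T2 scale by (-1, 1/2, -3): (6, -1, -11) → (-6, -1/2, 33); (6, -7, -4) → (-6, -7/2, 12)
T3 reflect across y = 0: (-6, -1/2, 33) → (-6, 1/2, 33); (-6, -7/2, 12) → (-6, 7/2, 12)
T4 translate by (6, -4, -5): (-6, 1/2, 33) → (0, -7/2, 28); (-6, 7/2, 12) → (0, -1/2, 7)
T5 translate by (-5, -3, -4): (0, -7/2, 28) → (-5, -13/2, 24); (0, -1/2, 7) → (-5, -7/2, 3)

image vertices: (-5, -13/2, 24), (-5, -7/2, 3)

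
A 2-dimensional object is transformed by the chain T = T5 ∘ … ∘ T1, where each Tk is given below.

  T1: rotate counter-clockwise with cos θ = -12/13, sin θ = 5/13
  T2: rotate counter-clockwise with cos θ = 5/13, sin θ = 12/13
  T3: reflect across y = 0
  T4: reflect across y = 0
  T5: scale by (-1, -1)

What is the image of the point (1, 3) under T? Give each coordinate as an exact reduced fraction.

T1 rotate counter-clockwise with cos θ = -12/13, sin θ = 5/13: (1, 3) → (-27/13, -31/13)
T2 rotate counter-clockwise with cos θ = 5/13, sin θ = 12/13: (-27/13, -31/13) → (237/169, -479/169)
T3 reflect across y = 0: (237/169, -479/169) → (237/169, 479/169)
T4 reflect across y = 0: (237/169, 479/169) → (237/169, -479/169)
T5 scale by (-1, -1): (237/169, -479/169) → (-237/169, 479/169)

T(p) = (-237/169, 479/169)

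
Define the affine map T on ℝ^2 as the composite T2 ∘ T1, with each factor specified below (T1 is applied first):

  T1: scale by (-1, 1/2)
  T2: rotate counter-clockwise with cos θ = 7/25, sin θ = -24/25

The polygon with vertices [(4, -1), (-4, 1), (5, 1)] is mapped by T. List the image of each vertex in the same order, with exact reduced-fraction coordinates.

image vertices: (-8/5, 37/10), (8/5, -37/10), (-23/25, 247/50)

T1 scale by (-1, 1/2): (4, -1) → (-4, -1/2); (-4, 1) → (4, 1/2); (5, 1) → (-5, 1/2)
T2 rotate counter-clockwise with cos θ = 7/25, sin θ = -24/25: (-4, -1/2) → (-8/5, 37/10); (4, 1/2) → (8/5, -37/10); (-5, 1/2) → (-23/25, 247/50)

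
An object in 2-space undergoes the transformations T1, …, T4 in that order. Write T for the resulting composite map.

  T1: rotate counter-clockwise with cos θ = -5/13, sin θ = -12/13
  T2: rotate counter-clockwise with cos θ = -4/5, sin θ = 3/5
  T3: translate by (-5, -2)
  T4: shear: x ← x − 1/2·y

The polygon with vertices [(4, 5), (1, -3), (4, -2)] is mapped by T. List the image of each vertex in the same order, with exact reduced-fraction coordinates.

T1 rotate counter-clockwise with cos θ = -5/13, sin θ = -12/13: (4, 5) → (40/13, -73/13); (1, -3) → (-41/13, 3/13); (4, -2) → (-44/13, -38/13)
T2 rotate counter-clockwise with cos θ = -4/5, sin θ = 3/5: (40/13, -73/13) → (59/65, 412/65); (-41/13, 3/13) → (31/13, -27/13); (-44/13, -38/13) → (58/13, 4/13)
T3 translate by (-5, -2): (59/65, 412/65) → (-266/65, 282/65); (31/13, -27/13) → (-34/13, -53/13); (58/13, 4/13) → (-7/13, -22/13)
T4 shear: x ← x − 1/2·y: (-266/65, 282/65) → (-407/65, 282/65); (-34/13, -53/13) → (-15/26, -53/13); (-7/13, -22/13) → (4/13, -22/13)

image vertices: (-407/65, 282/65), (-15/26, -53/13), (4/13, -22/13)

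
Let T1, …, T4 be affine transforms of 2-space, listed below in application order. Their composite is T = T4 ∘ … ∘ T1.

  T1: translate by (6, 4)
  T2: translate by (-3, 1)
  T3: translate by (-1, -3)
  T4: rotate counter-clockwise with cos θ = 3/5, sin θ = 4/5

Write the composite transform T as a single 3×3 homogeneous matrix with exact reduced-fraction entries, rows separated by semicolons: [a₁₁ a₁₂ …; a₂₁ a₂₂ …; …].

T1 = [1 0 6; 0 1 4; 0 0 1]
T2·T1 = [1 0 3; 0 1 5; 0 0 1]
T3·…·T1 = [1 0 2; 0 1 2; 0 0 1]
T4·…·T1 = [3/5 -4/5 -2/5; 4/5 3/5 14/5; 0 0 1]

T = [3/5 -4/5 -2/5; 4/5 3/5 14/5; 0 0 1]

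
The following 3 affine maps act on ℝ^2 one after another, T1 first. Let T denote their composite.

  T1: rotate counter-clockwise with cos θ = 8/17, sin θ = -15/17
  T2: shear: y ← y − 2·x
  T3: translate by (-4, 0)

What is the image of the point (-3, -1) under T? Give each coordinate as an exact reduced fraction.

T1 rotate counter-clockwise with cos θ = 8/17, sin θ = -15/17: (-3, -1) → (-39/17, 37/17)
T2 shear: y ← y − 2·x: (-39/17, 37/17) → (-39/17, 115/17)
T3 translate by (-4, 0): (-39/17, 115/17) → (-107/17, 115/17)

T(p) = (-107/17, 115/17)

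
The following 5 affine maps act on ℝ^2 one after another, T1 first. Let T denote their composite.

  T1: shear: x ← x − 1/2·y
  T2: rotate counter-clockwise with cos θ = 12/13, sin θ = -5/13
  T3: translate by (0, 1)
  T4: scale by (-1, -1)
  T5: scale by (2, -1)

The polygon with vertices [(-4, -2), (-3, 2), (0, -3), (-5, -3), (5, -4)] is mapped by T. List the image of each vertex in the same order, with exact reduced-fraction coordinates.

image vertices: (92/13, 4/13), (76/13, 57/13), (-6/13, -61/26), (114/13, -11/26), (-128/13, -70/13)

T1 shear: x ← x − 1/2·y: (-4, -2) → (-3, -2); (-3, 2) → (-4, 2); (0, -3) → (3/2, -3); (-5, -3) → (-7/2, -3); (5, -4) → (7, -4)
T2 rotate counter-clockwise with cos θ = 12/13, sin θ = -5/13: (-3, -2) → (-46/13, -9/13); (-4, 2) → (-38/13, 44/13); (3/2, -3) → (3/13, -87/26); (-7/2, -3) → (-57/13, -37/26); (7, -4) → (64/13, -83/13)
T3 translate by (0, 1): (-46/13, -9/13) → (-46/13, 4/13); (-38/13, 44/13) → (-38/13, 57/13); (3/13, -87/26) → (3/13, -61/26); (-57/13, -37/26) → (-57/13, -11/26); (64/13, -83/13) → (64/13, -70/13)
T4 scale by (-1, -1): (-46/13, 4/13) → (46/13, -4/13); (-38/13, 57/13) → (38/13, -57/13); (3/13, -61/26) → (-3/13, 61/26); (-57/13, -11/26) → (57/13, 11/26); (64/13, -70/13) → (-64/13, 70/13)
T5 scale by (2, -1): (46/13, -4/13) → (92/13, 4/13); (38/13, -57/13) → (76/13, 57/13); (-3/13, 61/26) → (-6/13, -61/26); (57/13, 11/26) → (114/13, -11/26); (-64/13, 70/13) → (-128/13, -70/13)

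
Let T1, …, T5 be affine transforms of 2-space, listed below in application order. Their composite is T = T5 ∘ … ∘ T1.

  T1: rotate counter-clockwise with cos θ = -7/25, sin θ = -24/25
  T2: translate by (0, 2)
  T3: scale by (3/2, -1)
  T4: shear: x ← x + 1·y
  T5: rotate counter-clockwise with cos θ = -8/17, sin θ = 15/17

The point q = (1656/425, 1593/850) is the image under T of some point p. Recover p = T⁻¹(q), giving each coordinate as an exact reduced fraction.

p = (-3, 2)

T1 = [-7/25 24/25 0; -24/25 -7/25 0; 0 0 1]
T2·T1 = [-7/25 24/25 0; -24/25 -7/25 2; 0 0 1]
T3·…·T1 = [-21/50 36/25 0; 24/25 7/25 -2; 0 0 1]
T4·…·T1 = [27/50 43/25 -2; 24/25 7/25 -2; 0 0 1]
T5·…·T1 = [-468/425 -449/425 46/17; 21/850 589/425 -14/17; 0 0 1]
det M = -3/2; M⁻¹ = [-1178/1275 -898/1275 48/25; 7/425 312/425 14/25; 0 0 1]
M⁻¹ · (1656/425, 1593/850)ᵀ = (-3, 2)ᵀ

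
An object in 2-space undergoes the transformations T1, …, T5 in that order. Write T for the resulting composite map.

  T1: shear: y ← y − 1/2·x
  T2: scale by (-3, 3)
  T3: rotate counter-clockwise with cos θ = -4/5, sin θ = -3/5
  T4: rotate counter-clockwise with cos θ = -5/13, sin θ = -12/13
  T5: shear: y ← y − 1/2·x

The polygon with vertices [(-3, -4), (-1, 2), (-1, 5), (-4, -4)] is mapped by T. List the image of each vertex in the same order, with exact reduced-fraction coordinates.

T1 shear: y ← y − 1/2·x: (-3, -4) → (-3, -5/2); (-1, 2) → (-1, 5/2); (-1, 5) → (-1, 11/2); (-4, -4) → (-4, -2)
T2 scale by (-3, 3): (-3, -5/2) → (9, -15/2); (-1, 5/2) → (3, 15/2); (-1, 11/2) → (3, 33/2); (-4, -2) → (12, -6)
T3 rotate counter-clockwise with cos θ = -4/5, sin θ = -3/5: (9, -15/2) → (-117/10, 3/5); (3, 15/2) → (21/10, -39/5); (3, 33/2) → (15/2, -15); (12, -6) → (-66/5, -12/5)
T4 rotate counter-clockwise with cos θ = -5/13, sin θ = -12/13: (-117/10, 3/5) → (657/130, 687/65); (21/10, -39/5) → (-1041/130, 69/65); (15/2, -15) → (-435/26, -15/13); (-66/5, -12/5) → (186/65, 852/65)
T5 shear: y ← y − 1/2·x: (657/130, 687/65) → (657/130, 2091/260); (-1041/130, 69/65) → (-1041/130, 1317/260); (-435/26, -15/13) → (-435/26, 375/52); (186/65, 852/65) → (186/65, 759/65)

image vertices: (657/130, 2091/260), (-1041/130, 1317/260), (-435/26, 375/52), (186/65, 759/65)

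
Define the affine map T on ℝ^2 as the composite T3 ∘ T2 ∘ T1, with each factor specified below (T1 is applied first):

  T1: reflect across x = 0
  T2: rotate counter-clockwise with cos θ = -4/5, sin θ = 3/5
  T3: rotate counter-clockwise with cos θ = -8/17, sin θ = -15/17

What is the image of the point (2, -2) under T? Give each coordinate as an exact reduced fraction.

T(p) = (-82/85, -226/85)

T1 reflect across x = 0: (2, -2) → (-2, -2)
T2 rotate counter-clockwise with cos θ = -4/5, sin θ = 3/5: (-2, -2) → (14/5, 2/5)
T3 rotate counter-clockwise with cos θ = -8/17, sin θ = -15/17: (14/5, 2/5) → (-82/85, -226/85)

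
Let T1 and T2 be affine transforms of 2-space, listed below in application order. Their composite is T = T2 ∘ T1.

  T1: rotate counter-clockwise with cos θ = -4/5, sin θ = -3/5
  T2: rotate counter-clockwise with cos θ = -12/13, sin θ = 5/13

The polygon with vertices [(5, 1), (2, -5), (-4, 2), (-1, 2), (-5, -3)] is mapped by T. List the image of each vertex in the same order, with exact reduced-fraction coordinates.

image vertices: (23/5, 11/5), (206/65, -283/65), (-284/65, 62/65), (-19/13, 22/13), (-267/65, -269/65)

T1 rotate counter-clockwise with cos θ = -4/5, sin θ = -3/5: (5, 1) → (-17/5, -19/5); (2, -5) → (-23/5, 14/5); (-4, 2) → (22/5, 4/5); (-1, 2) → (2, -1); (-5, -3) → (11/5, 27/5)
T2 rotate counter-clockwise with cos θ = -12/13, sin θ = 5/13: (-17/5, -19/5) → (23/5, 11/5); (-23/5, 14/5) → (206/65, -283/65); (22/5, 4/5) → (-284/65, 62/65); (2, -1) → (-19/13, 22/13); (11/5, 27/5) → (-267/65, -269/65)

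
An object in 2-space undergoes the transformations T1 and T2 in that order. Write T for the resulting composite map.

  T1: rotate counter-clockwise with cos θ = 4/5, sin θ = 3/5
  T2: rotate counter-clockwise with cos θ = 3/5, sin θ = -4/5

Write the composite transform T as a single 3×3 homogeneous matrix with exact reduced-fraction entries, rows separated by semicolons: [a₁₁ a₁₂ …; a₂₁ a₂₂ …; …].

T1 = [4/5 -3/5 0; 3/5 4/5 0; 0 0 1]
T2·T1 = [24/25 7/25 0; -7/25 24/25 0; 0 0 1]

T = [24/25 7/25 0; -7/25 24/25 0; 0 0 1]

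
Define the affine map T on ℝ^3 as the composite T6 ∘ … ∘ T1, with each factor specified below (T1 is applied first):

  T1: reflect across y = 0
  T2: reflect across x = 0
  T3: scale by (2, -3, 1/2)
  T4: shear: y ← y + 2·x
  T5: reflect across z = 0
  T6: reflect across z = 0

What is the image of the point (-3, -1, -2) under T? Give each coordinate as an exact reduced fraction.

T1 reflect across y = 0: (-3, -1, -2) → (-3, 1, -2)
T2 reflect across x = 0: (-3, 1, -2) → (3, 1, -2)
T3 scale by (2, -3, 1/2): (3, 1, -2) → (6, -3, -1)
T4 shear: y ← y + 2·x: (6, -3, -1) → (6, 9, -1)
T5 reflect across z = 0: (6, 9, -1) → (6, 9, 1)
T6 reflect across z = 0: (6, 9, 1) → (6, 9, -1)

T(p) = (6, 9, -1)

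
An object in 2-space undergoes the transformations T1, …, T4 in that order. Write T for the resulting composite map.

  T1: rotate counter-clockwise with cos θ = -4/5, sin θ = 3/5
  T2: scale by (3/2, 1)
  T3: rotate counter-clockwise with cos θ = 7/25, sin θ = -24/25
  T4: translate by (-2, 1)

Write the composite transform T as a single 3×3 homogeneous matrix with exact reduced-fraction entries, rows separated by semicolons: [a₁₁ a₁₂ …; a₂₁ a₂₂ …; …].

T = [6/25 -51/50 -2; 33/25 16/25 1; 0 0 1]

T1 = [-4/5 -3/5 0; 3/5 -4/5 0; 0 0 1]
T2·T1 = [-6/5 -9/10 0; 3/5 -4/5 0; 0 0 1]
T3·…·T1 = [6/25 -51/50 0; 33/25 16/25 0; 0 0 1]
T4·…·T1 = [6/25 -51/50 -2; 33/25 16/25 1; 0 0 1]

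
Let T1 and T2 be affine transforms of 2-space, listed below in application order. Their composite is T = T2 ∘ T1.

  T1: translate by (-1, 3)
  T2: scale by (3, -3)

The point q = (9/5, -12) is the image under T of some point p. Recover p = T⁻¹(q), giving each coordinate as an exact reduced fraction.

T1 = [1 0 -1; 0 1 3; 0 0 1]
T2·T1 = [3 0 -3; 0 -3 -9; 0 0 1]
det M = -9; M⁻¹ = [1/3 0 1; 0 -1/3 -3; 0 0 1]
M⁻¹ · (9/5, -12)ᵀ = (8/5, 1)ᵀ

p = (8/5, 1)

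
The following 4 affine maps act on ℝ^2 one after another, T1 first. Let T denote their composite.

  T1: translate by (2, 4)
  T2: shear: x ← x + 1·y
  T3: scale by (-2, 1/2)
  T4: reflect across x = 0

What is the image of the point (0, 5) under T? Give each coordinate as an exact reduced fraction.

T1 translate by (2, 4): (0, 5) → (2, 9)
T2 shear: x ← x + 1·y: (2, 9) → (11, 9)
T3 scale by (-2, 1/2): (11, 9) → (-22, 9/2)
T4 reflect across x = 0: (-22, 9/2) → (22, 9/2)

T(p) = (22, 9/2)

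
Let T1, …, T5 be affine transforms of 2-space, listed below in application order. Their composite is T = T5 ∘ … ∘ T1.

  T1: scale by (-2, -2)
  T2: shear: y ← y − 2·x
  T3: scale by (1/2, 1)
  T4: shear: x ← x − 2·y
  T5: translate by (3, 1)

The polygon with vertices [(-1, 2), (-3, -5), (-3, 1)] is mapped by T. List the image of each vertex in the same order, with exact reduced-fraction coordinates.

image vertices: (20, -7), (10, -1), (34, -13)

T1 scale by (-2, -2): (-1, 2) → (2, -4); (-3, -5) → (6, 10); (-3, 1) → (6, -2)
T2 shear: y ← y − 2·x: (2, -4) → (2, -8); (6, 10) → (6, -2); (6, -2) → (6, -14)
T3 scale by (1/2, 1): (2, -8) → (1, -8); (6, -2) → (3, -2); (6, -14) → (3, -14)
T4 shear: x ← x − 2·y: (1, -8) → (17, -8); (3, -2) → (7, -2); (3, -14) → (31, -14)
T5 translate by (3, 1): (17, -8) → (20, -7); (7, -2) → (10, -1); (31, -14) → (34, -13)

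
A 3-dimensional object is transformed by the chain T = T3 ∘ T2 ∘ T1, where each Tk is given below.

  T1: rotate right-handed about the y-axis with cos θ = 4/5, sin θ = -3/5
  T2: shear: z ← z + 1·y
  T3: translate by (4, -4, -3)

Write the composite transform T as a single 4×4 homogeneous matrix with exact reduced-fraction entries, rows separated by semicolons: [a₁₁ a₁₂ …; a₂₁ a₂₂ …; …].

T1 = [4/5 0 -3/5 0; 0 1 0 0; 3/5 0 4/5 0; 0 0 0 1]
T2·T1 = [4/5 0 -3/5 0; 0 1 0 0; 3/5 1 4/5 0; 0 0 0 1]
T3·…·T1 = [4/5 0 -3/5 4; 0 1 0 -4; 3/5 1 4/5 -3; 0 0 0 1]

T = [4/5 0 -3/5 4; 0 1 0 -4; 3/5 1 4/5 -3; 0 0 0 1]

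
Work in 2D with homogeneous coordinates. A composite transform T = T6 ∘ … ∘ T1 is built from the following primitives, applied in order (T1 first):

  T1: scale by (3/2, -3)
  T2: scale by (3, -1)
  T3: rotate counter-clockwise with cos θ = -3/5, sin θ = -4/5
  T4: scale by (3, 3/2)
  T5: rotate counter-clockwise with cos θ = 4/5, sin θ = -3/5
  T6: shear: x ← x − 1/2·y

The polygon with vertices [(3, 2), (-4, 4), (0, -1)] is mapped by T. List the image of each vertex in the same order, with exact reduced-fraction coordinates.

image vertices: (-1521/100, -567/50), (1737/25, -702/25), (-369/50, 162/25)

T1 scale by (3/2, -3): (3, 2) → (9/2, -6); (-4, 4) → (-6, -12); (0, -1) → (0, 3)
T2 scale by (3, -1): (9/2, -6) → (27/2, 6); (-6, -12) → (-18, 12); (0, 3) → (0, -3)
T3 rotate counter-clockwise with cos θ = -3/5, sin θ = -4/5: (27/2, 6) → (-33/10, -72/5); (-18, 12) → (102/5, 36/5); (0, -3) → (-12/5, 9/5)
T4 scale by (3, 3/2): (-33/10, -72/5) → (-99/10, -108/5); (102/5, 36/5) → (306/5, 54/5); (-12/5, 9/5) → (-36/5, 27/10)
T5 rotate counter-clockwise with cos θ = 4/5, sin θ = -3/5: (-99/10, -108/5) → (-522/25, -567/50); (306/5, 54/5) → (1386/25, -702/25); (-36/5, 27/10) → (-207/50, 162/25)
T6 shear: x ← x − 1/2·y: (-522/25, -567/50) → (-1521/100, -567/50); (1386/25, -702/25) → (1737/25, -702/25); (-207/50, 162/25) → (-369/50, 162/25)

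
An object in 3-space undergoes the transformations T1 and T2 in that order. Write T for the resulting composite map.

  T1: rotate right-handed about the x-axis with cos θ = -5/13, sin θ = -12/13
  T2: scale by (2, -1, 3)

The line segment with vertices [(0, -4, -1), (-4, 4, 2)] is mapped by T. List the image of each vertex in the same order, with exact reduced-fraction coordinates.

image vertices: (0, -8/13, 159/13), (-8, -4/13, -174/13)

T1 rotate right-handed about the x-axis with cos θ = -5/13, sin θ = -12/13: (0, -4, -1) → (0, 8/13, 53/13); (-4, 4, 2) → (-4, 4/13, -58/13)
T2 scale by (2, -1, 3): (0, 8/13, 53/13) → (0, -8/13, 159/13); (-4, 4/13, -58/13) → (-8, -4/13, -174/13)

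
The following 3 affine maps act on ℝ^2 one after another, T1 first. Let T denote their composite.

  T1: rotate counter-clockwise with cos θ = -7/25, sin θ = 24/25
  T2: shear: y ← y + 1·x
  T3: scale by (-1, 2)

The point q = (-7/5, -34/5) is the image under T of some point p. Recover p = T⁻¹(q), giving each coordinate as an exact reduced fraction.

T1 = [-7/25 -24/25 0; 24/25 -7/25 0; 0 0 1]
T2·T1 = [-7/25 -24/25 0; 17/25 -31/25 0; 0 0 1]
T3·…·T1 = [7/25 24/25 0; 34/25 -62/25 0; 0 0 1]
det M = -2; M⁻¹ = [31/25 12/25 0; 17/25 -7/50 0; 0 0 1]
M⁻¹ · (-7/5, -34/5)ᵀ = (-5, 0)ᵀ

p = (-5, 0)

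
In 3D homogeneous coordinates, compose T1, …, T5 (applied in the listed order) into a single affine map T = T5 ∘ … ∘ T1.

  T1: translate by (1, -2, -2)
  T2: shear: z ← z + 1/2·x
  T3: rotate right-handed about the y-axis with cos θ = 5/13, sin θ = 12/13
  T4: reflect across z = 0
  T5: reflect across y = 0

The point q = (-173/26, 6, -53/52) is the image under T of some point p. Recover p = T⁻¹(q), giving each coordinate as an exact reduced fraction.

T1 = [1 0 0 1; 0 1 0 -2; 0 0 1 -2; 0 0 0 1]
T2·T1 = [1 0 0 1; 0 1 0 -2; 1/2 0 1 -3/2; 0 0 0 1]
T3·…·T1 = [11/13 0 12/13 -1; 0 1 0 -2; -19/26 0 5/13 -3/2; 0 0 0 1]
T4·…·T1 = [11/13 0 12/13 -1; 0 1 0 -2; 19/26 0 -5/13 3/2; 0 0 0 1]
T5·…·T1 = [11/13 0 12/13 -1; 0 -1 0 2; 19/26 0 -5/13 3/2; 0 0 0 1]
det M = 1; M⁻¹ = [5/13 0 12/13 -1; 0 -1 0 2; 19/26 0 -11/13 2; 0 0 0 1]
M⁻¹ · (-173/26, 6, -53/52)ᵀ = (-9/2, -4, -2)ᵀ

p = (-9/2, -4, -2)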